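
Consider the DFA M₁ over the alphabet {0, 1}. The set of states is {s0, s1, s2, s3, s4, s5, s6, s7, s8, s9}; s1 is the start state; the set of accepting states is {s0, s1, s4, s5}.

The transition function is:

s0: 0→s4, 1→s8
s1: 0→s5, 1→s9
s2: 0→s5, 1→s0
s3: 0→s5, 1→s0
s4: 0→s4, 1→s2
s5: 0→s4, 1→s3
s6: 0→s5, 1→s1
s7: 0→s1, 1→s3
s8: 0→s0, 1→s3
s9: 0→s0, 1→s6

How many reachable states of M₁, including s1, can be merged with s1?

States {s7} cannot be reached from the start state, so discard them.
P0 = {s0,s1,s4,s5} | {s2,s3,s6,s8,s9}.
On input 1, block {s2,s3,s6,s8,s9} splits into {s2,s3,s6} and {s8,s9}.
On input 1, block {s0,s1,s4,s5} splits into {s0,s1} and {s4,s5}.
The partition is now stable with 4 blocks: {s0,s1} | {s2,s3,s6} | {s8,s9} | {s4,s5}.
State s1 belongs to the block {s0,s1}, which has 2 states.

2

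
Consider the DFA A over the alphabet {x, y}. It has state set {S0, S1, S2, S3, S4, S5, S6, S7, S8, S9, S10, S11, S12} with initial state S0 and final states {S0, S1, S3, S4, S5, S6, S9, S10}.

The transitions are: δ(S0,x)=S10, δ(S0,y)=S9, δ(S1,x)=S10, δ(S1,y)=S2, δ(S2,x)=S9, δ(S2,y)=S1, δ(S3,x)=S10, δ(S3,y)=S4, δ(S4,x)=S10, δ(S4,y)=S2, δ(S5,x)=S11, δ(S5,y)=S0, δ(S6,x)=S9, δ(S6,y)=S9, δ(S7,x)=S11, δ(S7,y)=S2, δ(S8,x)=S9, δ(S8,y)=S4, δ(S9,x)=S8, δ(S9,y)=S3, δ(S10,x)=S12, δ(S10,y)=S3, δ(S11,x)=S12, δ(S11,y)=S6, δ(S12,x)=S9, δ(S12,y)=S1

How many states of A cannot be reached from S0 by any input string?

4

No path from S0 leads to S5, S6, S7, S11; the other 9 states are all reachable.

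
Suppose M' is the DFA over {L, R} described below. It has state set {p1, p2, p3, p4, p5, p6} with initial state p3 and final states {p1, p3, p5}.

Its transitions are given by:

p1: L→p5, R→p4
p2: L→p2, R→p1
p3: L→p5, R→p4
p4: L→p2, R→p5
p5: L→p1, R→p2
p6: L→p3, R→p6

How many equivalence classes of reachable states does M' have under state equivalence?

Reachable states from the start: {p1,p2,p3,p4,p5}. Unreachable: {p6} — drop them.
Initial partition by acceptance: {p1,p3,p5} | {p2,p4}.
No further refinement is possible. Final partition (2 blocks): {p1,p3,p5} | {p2,p4}.

2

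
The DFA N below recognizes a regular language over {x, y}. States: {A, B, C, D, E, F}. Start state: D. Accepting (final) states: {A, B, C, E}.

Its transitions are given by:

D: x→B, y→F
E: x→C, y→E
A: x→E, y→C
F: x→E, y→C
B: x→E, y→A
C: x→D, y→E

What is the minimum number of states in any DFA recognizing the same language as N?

6

Initial partition by acceptance: {A,B,C,E} | {D,F}.
Split {A,B,C,E} by δ(·,x) → {A,B,E} and {C}.
On input x, block {A,B,E} splits into {A,B} and {E}.
Split {A,B} by δ(·,y) → {A} and {B}.
Split {D,F} by δ(·,x) → {D} and {F}.
Stable partition: {A} | {D} | {C} | {E} | {B} | {F} — 6 equivalence classes.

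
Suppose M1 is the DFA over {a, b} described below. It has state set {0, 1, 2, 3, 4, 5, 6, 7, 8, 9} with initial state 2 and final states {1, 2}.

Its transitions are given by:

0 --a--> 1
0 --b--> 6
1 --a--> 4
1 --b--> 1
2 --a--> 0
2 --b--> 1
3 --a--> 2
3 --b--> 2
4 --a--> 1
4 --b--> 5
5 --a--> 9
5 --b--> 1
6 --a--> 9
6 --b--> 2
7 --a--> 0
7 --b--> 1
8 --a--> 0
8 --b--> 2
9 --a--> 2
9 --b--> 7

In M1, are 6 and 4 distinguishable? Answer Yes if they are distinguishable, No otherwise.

First remove the unreachable states {3,8}; 8 states remain.
P0 = {1,2} | {0,4,5,6,7,9}.
Split {0,4,5,6,7,9} by δ(·,a) → {0,4,9} and {5,6,7}.
No further refinement is possible. Final partition (3 blocks): {1,2} | {0,4,9} | {5,6,7}.
6 and 4 end up in different blocks, so they are distinguishable. For instance, the string 'a' is accepted from only 4.

Yes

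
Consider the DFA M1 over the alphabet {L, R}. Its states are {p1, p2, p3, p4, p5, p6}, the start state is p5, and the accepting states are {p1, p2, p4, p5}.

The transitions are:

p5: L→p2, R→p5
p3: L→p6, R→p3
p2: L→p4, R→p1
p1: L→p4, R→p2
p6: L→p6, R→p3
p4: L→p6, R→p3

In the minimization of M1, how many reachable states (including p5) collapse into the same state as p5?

1

P0 = {p1,p2,p4,p5} | {p3,p6}.
Refine {p1,p2,p4,p5} on symbol L: members go to different blocks, giving {p1,p2,p5} and {p4}.
Split {p1,p2,p5} by δ(·,L) → {p1,p2} and {p5}.
The partition is now stable with 4 blocks: {p1,p2} | {p3,p6} | {p4} | {p5}.
The equivalence class containing p5 is {p5}, of size 1.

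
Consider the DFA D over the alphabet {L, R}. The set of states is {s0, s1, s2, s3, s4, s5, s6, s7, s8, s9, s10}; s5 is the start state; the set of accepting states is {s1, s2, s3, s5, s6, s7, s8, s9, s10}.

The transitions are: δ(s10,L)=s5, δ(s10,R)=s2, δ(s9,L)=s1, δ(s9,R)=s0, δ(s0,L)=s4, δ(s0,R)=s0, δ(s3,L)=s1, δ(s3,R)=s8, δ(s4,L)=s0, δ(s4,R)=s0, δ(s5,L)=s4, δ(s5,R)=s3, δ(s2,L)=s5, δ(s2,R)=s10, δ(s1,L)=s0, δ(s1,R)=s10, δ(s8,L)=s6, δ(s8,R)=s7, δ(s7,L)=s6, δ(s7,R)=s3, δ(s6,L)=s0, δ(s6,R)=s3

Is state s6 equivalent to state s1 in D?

Yes

First remove the unreachable states {s9}; 10 states remain.
P0 = {s1,s2,s3,s5,s6,s7,s8,s10} | {s0,s4}.
Split {s1,s2,s3,s5,s6,s7,s8,s10} by δ(·,L) → {s2,s3,s7,s8,s10} and {s1,s5,s6}.
Stable partition: {s2,s3,s7,s8,s10} | {s0,s4} | {s1,s5,s6} — 3 equivalence classes.
s6 and s1 lie in the same block of the stable partition, so they are equivalent — no string distinguishes them.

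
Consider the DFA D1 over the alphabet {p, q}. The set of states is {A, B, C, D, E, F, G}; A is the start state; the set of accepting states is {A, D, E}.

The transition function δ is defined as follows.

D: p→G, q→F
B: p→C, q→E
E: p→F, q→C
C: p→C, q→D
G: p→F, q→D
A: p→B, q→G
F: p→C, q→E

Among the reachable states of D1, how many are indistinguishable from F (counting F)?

Every state is reachable, so we keep all 7.
Initial partition by acceptance: {A,D,E} | {B,C,F,G}.
Stable partition: {A,D,E} | {B,C,F,G} — 2 equivalence classes.
The equivalence class containing F is {B,C,F,G}, of size 4.

4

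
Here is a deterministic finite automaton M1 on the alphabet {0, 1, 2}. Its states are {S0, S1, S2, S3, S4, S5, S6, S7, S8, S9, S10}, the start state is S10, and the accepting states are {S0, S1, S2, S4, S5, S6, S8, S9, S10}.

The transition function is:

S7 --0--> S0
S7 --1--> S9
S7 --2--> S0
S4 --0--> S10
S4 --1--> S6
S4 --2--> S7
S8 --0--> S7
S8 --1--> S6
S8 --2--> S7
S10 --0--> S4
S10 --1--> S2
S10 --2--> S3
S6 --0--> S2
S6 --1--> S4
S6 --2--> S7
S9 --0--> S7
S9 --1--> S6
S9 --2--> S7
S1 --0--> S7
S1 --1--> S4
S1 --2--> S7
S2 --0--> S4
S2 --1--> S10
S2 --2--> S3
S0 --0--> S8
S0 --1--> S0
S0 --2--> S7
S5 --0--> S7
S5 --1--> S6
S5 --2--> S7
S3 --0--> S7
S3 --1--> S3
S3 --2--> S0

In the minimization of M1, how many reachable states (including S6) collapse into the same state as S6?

2

Reachable states from the start: {S0,S2,S3,S4,S6,S7,S8,S9,S10}. Unreachable: {S1,S5} — drop them.
Start with accepting vs non-accepting: {S0,S2,S4,S6,S8,S9,S10} | {S3,S7}.
On input 0, block {S0,S2,S4,S6,S8,S9,S10} splits into {S0,S2,S4,S6,S10} and {S8,S9}.
Split {S0,S2,S4,S6,S10} by δ(·,0) → {S2,S4,S6,S10} and {S0}.
Refine {S3,S7} on symbol 0: members go to different blocks, giving {S3} and {S7}.
Refine {S2,S4,S6,S10} on symbol 2: members go to different blocks, giving {S2,S10} and {S4,S6}.
No further refinement is possible. Final partition (6 blocks): {S2,S10} | {S3} | {S8,S9} | {S0} | {S7} | {S4,S6}.
The equivalence class containing S6 is {S4,S6}, of size 2.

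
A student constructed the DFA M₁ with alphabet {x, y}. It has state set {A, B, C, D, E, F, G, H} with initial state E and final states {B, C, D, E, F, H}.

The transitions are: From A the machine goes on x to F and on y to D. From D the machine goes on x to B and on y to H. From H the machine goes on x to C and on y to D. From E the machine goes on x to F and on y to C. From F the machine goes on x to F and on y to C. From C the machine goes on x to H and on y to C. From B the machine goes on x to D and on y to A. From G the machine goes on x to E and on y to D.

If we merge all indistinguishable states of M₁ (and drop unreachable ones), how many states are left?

First remove the unreachable states {G}; 7 states remain.
Start with accepting vs non-accepting: {B,C,D,E,F,H} | {A}.
On input y, block {B,C,D,E,F,H} splits into {C,D,E,F,H} and {B}.
Refine {C,D,E,F,H} on symbol x: members go to different blocks, giving {C,E,F,H} and {D}.
Refine {C,E,F,H} on symbol y: members go to different blocks, giving {C,E,F} and {H}.
Split {C,E,F} by δ(·,x) → {E,F} and {C}.
The partition is now stable with 6 blocks: {E,F} | {A} | {B} | {D} | {H} | {C}.

6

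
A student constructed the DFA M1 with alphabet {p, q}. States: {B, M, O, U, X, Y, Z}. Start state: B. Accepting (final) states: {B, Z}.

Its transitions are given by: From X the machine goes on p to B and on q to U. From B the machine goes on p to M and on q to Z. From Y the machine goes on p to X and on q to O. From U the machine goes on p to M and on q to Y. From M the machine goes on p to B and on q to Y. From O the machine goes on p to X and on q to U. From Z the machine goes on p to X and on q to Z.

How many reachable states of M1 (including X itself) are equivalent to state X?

2

All states are reachable from the start state.
Start with accepting vs non-accepting: {B,Z} | {M,O,U,X,Y}.
On input p, block {M,O,U,X,Y} splits into {O,U,Y} and {M,X}.
No further refinement is possible. Final partition (3 blocks): {B,Z} | {O,U,Y} | {M,X}.
State X belongs to the block {M,X}, which has 2 states.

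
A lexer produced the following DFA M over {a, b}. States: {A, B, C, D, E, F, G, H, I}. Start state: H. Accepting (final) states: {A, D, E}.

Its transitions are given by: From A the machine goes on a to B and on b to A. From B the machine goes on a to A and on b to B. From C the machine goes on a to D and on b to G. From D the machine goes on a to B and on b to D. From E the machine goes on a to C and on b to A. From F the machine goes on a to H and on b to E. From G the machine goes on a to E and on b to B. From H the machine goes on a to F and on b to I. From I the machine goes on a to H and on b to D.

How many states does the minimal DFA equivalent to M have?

4

All states are reachable from the start state.
Start with accepting vs non-accepting: {A,D,E} | {B,C,F,G,H,I}.
Refine {B,C,F,G,H,I} on symbol a: members go to different blocks, giving {B,C,G} and {F,H,I}.
On input b, block {F,H,I} splits into {F,I} and {H}.
No further refinement is possible. Final partition (4 blocks): {A,D,E} | {B,C,G} | {F,I} | {H}.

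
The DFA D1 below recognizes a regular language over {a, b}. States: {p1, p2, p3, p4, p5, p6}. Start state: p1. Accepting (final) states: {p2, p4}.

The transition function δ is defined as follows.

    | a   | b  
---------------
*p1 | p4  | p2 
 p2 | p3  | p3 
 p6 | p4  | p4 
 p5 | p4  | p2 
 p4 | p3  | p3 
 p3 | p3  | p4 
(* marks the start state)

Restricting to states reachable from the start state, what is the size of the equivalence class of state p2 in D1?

2

First remove the unreachable states {p5,p6}; 4 states remain.
P0 = {p2,p4} | {p1,p3}.
Split {p1,p3} by δ(·,a) → {p1} and {p3}.
The partition is now stable with 3 blocks: {p2,p4} | {p1} | {p3}.
The equivalence class containing p2 is {p2,p4}, of size 2.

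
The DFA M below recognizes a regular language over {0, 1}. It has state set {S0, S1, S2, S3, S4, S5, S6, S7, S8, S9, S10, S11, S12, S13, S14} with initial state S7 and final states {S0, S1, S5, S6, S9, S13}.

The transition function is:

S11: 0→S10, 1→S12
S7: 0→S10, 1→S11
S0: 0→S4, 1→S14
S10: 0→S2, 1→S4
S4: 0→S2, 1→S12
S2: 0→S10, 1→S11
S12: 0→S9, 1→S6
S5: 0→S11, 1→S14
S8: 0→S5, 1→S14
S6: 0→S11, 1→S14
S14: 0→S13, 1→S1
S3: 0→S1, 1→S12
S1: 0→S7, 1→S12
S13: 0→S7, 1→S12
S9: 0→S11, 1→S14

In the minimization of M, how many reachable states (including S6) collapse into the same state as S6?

Reachable states from the start: {S1,S2,S4,S6,S7,S9,S10,S11,S12,S13,S14}. Unreachable: {S0,S3,S5,S8} — drop them.
Start with accepting vs non-accepting: {S1,S6,S9,S13} | {S2,S4,S7,S10,S11,S12,S14}.
Split {S2,S4,S7,S10,S11,S12,S14} by δ(·,0) → {S2,S4,S7,S10,S11} and {S12,S14}.
On input 1, block {S2,S4,S7,S10,S11} splits into {S2,S7,S10} and {S4,S11}.
On input 0, block {S1,S6,S9,S13} splits into {S1,S13} and {S6,S9}.
Refine {S12,S14} on symbol 0: members go to different blocks, giving {S12} and {S14}.
Stable partition: {S1,S13} | {S2,S7,S10} | {S12} | {S4,S11} | {S6,S9} | {S14} — 6 equivalence classes.
The equivalence class containing S6 is {S6,S9}, of size 2.

2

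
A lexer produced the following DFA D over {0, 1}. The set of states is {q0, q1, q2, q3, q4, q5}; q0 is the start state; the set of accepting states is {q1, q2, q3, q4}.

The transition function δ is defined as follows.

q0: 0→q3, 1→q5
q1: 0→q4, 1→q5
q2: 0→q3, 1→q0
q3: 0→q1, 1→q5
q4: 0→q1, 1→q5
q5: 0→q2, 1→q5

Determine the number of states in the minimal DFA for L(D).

2

All states are reachable from the start state.
Initial partition by acceptance: {q1,q2,q3,q4} | {q0,q5}.
Stable partition: {q1,q2,q3,q4} | {q0,q5} — 2 equivalence classes.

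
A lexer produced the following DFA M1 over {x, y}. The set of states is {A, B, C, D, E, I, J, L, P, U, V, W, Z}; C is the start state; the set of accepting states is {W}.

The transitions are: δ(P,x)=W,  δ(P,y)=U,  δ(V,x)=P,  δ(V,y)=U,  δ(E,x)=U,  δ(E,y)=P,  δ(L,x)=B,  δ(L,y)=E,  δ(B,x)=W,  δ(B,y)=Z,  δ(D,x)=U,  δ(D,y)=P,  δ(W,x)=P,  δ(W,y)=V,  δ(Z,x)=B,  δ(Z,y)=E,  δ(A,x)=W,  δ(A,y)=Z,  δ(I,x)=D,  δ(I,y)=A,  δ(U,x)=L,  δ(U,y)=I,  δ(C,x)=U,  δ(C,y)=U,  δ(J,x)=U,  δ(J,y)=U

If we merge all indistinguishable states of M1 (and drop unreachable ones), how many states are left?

Reachable states from the start: {A,B,C,D,E,I,L,P,U,V,W,Z}. Unreachable: {J} — drop them.
P0 = {W} | {A,B,C,D,E,I,L,P,U,V,Z}.
Split {A,B,C,D,E,I,L,P,U,V,Z} by δ(·,x) → {C,D,E,I,L,U,V,Z} and {A,B,P}.
Refine {C,D,E,I,L,U,V,Z} on symbol x: members go to different blocks, giving {C,D,E,I,U} and {L,V,Z}.
On input x, block {C,D,E,I,U} splits into {C,D,E,I} and {U}.
Split {C,D,E,I} by δ(·,x) → {C,D,E} and {I}.
On input y, block {C,D,E} splits into {D,E} and {C}.
Refine {A,B,P} on symbol y: members go to different blocks, giving {A,B} and {P}.
On input x, block {L,V,Z} splits into {L,Z} and {V}.
The partition is now stable with 9 blocks: {W} | {D,E} | {A,B} | {L,Z} | {U} | {I} | {C} | {P} | {V}.

9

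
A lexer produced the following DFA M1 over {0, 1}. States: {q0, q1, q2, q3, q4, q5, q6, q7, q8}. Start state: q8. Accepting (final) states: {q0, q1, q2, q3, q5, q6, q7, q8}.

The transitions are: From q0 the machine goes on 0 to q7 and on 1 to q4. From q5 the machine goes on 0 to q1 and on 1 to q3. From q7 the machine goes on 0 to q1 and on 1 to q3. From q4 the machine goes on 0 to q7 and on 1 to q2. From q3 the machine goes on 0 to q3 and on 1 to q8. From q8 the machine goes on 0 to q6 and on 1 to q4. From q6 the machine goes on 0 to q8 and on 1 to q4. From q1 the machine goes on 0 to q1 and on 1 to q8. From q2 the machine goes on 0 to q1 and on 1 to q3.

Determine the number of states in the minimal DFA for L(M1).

4

Reachable states from the start: {q1,q2,q3,q4,q6,q7,q8}. Unreachable: {q0,q5} — drop them.
P0 = {q1,q2,q3,q6,q7,q8} | {q4}.
On input 1, block {q1,q2,q3,q6,q7,q8} splits into {q1,q2,q3,q7} and {q6,q8}.
On input 1, block {q1,q2,q3,q7} splits into {q1,q3} and {q2,q7}.
Stable partition: {q1,q3} | {q4} | {q6,q8} | {q2,q7} — 4 equivalence classes.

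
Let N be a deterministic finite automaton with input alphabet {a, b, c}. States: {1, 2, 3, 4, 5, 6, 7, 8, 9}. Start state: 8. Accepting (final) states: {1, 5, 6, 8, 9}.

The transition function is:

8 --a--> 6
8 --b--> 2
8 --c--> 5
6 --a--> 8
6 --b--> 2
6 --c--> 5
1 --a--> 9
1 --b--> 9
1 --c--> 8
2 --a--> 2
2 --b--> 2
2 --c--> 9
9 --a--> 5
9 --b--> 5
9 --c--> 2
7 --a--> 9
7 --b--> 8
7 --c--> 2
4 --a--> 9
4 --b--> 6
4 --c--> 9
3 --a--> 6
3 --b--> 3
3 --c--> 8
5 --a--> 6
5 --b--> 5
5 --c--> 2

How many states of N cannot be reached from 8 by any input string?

No path from 8 leads to 1, 3, 4, 7; the other 5 states are all reachable.

4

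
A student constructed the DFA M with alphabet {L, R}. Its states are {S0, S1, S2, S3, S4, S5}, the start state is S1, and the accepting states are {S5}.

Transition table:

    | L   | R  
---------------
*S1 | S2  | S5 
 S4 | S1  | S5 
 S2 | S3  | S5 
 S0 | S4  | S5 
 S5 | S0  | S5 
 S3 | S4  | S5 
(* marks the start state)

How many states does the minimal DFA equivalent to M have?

Every state is reachable, so we keep all 6.
P0 = {S5} | {S0,S1,S2,S3,S4}.
The partition is now stable with 2 blocks: {S5} | {S0,S1,S2,S3,S4}.

2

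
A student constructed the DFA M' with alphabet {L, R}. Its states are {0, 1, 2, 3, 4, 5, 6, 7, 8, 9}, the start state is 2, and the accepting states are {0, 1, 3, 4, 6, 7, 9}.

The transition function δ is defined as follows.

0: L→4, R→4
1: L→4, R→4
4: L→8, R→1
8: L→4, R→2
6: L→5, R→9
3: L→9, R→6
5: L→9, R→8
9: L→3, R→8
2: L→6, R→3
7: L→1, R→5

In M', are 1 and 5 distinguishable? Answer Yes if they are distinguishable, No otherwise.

First remove the unreachable states {0,7}; 8 states remain.
Start with accepting vs non-accepting: {1,3,4,6,9} | {2,5,8}.
Split {1,3,4,6,9} by δ(·,L) → {1,3,9} and {4,6}.
Split {1,3,9} by δ(·,L) → {3,9} and {1}.
Refine {3,9} on symbol R: members go to different blocks, giving {3} and {9}.
Refine {2,5,8} on symbol L: members go to different blocks, giving {2,8} and {5}.
Split {2,8} by δ(·,R) → {2} and {8}.
On input L, block {4,6} splits into {4} and {6}.
No further refinement is possible. Final partition (8 blocks): {3} | {2} | {4} | {1} | {9} | {5} | {8} | {6}.
1 and 5 end up in different blocks, so they are distinguishable. For instance, the string 'ε' is accepted from only 1.

Yes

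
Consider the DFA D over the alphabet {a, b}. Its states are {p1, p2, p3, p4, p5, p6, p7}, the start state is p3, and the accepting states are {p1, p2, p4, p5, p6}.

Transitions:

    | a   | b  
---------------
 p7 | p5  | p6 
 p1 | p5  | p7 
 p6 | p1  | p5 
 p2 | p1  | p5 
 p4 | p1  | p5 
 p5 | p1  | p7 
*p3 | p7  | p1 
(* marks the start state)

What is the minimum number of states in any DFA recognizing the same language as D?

4

States {p2,p4} cannot be reached from the start state, so discard them.
Initial partition by acceptance: {p1,p5,p6} | {p3,p7}.
On input b, block {p1,p5,p6} splits into {p1,p5} and {p6}.
Refine {p3,p7} on symbol a: members go to different blocks, giving {p3} and {p7}.
The partition is now stable with 4 blocks: {p1,p5} | {p3} | {p6} | {p7}.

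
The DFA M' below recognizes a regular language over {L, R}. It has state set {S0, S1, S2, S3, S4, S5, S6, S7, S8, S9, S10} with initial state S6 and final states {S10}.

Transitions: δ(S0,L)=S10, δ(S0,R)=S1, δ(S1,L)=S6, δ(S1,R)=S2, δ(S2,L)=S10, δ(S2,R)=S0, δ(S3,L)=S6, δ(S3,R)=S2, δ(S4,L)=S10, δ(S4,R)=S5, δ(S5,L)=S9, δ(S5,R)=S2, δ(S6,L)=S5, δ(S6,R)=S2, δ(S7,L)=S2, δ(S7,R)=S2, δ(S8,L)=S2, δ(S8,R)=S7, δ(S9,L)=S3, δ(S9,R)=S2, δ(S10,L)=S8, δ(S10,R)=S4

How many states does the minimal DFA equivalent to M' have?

P0 = {S10} | {S0,S1,S2,S3,S4,S5,S6,S7,S8,S9}.
Split {S0,S1,S2,S3,S4,S5,S6,S7,S8,S9} by δ(·,L) → {S1,S3,S5,S6,S7,S8,S9} and {S0,S2,S4}.
Refine {S1,S3,S5,S6,S7,S8,S9} on symbol L: members go to different blocks, giving {S1,S3,S5,S6,S9} and {S7,S8}.
Split {S0,S2,S4} by δ(·,R) → {S0,S4} and {S2}.
Split {S7,S8} by δ(·,R) → {S7} and {S8}.
The partition is now stable with 6 blocks: {S10} | {S1,S3,S5,S6,S9} | {S0,S4} | {S7} | {S2} | {S8}.

6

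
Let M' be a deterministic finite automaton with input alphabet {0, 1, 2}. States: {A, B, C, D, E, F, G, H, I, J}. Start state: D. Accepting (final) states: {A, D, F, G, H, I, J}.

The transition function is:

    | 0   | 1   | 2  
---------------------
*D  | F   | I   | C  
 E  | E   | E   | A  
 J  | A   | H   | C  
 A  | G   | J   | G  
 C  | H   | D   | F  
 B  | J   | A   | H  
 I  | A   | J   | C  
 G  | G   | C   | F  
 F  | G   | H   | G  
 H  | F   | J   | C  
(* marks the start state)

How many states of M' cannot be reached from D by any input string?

Starting at D and following transitions, the reachable set is {A, C, D, F, G, H, I, J}. That leaves B, E unreachable — 2 in total.

2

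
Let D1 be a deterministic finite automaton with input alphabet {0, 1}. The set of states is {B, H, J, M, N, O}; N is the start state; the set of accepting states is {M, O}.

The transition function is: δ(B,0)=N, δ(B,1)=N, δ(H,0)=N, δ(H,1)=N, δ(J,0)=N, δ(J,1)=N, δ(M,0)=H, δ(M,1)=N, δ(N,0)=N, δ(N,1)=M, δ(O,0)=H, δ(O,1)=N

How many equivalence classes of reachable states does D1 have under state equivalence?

3

Reachable states from the start: {H,M,N}. Unreachable: {B,J,O} — drop them.
P0 = {M} | {H,N}.
Split {H,N} by δ(·,1) → {N} and {H}.
Stable partition: {M} | {N} | {H} — 3 equivalence classes.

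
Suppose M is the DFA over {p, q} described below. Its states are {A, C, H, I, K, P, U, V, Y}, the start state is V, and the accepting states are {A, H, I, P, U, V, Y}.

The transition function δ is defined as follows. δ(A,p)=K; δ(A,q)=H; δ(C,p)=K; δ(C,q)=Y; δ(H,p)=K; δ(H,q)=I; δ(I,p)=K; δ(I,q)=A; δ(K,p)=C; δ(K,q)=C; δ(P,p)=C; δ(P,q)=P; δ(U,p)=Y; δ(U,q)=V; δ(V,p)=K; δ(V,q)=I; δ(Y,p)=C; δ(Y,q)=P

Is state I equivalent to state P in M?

No

Reachable states from the start: {A,C,H,I,K,P,V,Y}. Unreachable: {U} — drop them.
Start with accepting vs non-accepting: {A,H,I,P,V,Y} | {C,K}.
Refine {C,K} on symbol q: members go to different blocks, giving {K} and {C}.
Split {A,H,I,P,V,Y} by δ(·,p) → {A,H,I,V} and {P,Y}.
Stable partition: {A,H,I,V} | {K} | {C} | {P,Y} — 4 equivalence classes.
I and P end up in different blocks, so they are distinguishable. For instance, the string 'pq' is accepted from only P.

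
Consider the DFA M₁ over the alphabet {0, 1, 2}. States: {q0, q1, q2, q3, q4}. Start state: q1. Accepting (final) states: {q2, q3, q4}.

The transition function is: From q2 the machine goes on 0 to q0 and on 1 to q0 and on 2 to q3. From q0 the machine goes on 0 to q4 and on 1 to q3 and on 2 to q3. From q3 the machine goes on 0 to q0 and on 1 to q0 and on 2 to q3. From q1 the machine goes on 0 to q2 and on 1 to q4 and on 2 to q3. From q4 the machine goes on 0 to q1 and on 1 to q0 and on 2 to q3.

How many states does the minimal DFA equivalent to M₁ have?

2

Start with accepting vs non-accepting: {q2,q3,q4} | {q0,q1}.
Stable partition: {q2,q3,q4} | {q0,q1} — 2 equivalence classes.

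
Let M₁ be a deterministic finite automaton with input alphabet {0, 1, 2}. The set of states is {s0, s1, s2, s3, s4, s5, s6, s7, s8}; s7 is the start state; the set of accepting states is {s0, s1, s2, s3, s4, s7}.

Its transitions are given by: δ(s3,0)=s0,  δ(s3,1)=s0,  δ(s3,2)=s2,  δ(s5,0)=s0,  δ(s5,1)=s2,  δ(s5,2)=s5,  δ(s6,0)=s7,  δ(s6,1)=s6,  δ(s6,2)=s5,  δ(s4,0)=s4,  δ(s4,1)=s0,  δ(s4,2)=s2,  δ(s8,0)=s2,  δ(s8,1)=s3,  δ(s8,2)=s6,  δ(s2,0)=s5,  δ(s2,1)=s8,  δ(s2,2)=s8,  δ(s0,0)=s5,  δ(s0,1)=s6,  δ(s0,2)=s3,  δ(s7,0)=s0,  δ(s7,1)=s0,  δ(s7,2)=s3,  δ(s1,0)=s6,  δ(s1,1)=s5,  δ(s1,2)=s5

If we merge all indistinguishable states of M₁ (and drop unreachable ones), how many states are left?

7

States {s1,s4} cannot be reached from the start state, so discard them.
Start with accepting vs non-accepting: {s0,s2,s3,s7} | {s5,s6,s8}.
On input 0, block {s0,s2,s3,s7} splits into {s0,s2} and {s3,s7}.
Refine {s0,s2} on symbol 2: members go to different blocks, giving {s0} and {s2}.
Split {s5,s6,s8} by δ(·,0) → {s5} and {s6} and {s8}.
Split {s3,s7} by δ(·,2) → {s3} and {s7}.
Stable partition: {s0} | {s5} | {s3} | {s2} | {s6} | {s8} | {s7} — 7 equivalence classes.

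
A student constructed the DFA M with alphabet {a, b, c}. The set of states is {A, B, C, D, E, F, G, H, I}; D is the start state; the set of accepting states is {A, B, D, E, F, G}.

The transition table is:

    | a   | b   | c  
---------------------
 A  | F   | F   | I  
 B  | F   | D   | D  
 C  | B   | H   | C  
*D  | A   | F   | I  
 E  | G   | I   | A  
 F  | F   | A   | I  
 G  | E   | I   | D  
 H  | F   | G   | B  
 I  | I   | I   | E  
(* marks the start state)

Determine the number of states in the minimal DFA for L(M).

3

Reachable states from the start: {A,D,E,F,G,I}. Unreachable: {B,C,H} — drop them.
Initial partition by acceptance: {A,D,E,F,G} | {I}.
Refine {A,D,E,F,G} on symbol b: members go to different blocks, giving {A,D,F} and {E,G}.
Stable partition: {A,D,F} | {I} | {E,G} — 3 equivalence classes.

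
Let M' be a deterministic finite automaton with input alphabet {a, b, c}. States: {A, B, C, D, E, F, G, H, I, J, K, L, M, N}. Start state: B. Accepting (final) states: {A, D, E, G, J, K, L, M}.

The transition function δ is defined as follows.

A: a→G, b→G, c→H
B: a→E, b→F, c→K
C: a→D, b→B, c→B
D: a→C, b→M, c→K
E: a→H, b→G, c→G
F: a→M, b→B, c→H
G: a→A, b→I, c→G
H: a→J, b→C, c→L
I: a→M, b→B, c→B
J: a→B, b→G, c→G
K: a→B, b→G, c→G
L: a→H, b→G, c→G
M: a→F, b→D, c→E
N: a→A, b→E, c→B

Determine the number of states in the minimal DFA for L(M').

Reachable states from the start: {A,B,C,D,E,F,G,H,I,J,K,L,M}. Unreachable: {N} — drop them.
P0 = {A,D,E,G,J,K,L,M} | {B,C,F,H,I}.
On input a, block {A,D,E,G,J,K,L,M} splits into {D,E,J,K,L,M} and {A,G}.
Split {D,E,J,K,L,M} by δ(·,b) → {E,J,K,L} and {D,M}.
Split {B,C,F,H,I} by δ(·,a) → {C,F,I} and {B,H}.
On input b, block {A,G} splits into {A} and {G}.
Stable partition: {E,J,K,L} | {C,F,I} | {A} | {D,M} | {B,H} | {G} — 6 equivalence classes.

6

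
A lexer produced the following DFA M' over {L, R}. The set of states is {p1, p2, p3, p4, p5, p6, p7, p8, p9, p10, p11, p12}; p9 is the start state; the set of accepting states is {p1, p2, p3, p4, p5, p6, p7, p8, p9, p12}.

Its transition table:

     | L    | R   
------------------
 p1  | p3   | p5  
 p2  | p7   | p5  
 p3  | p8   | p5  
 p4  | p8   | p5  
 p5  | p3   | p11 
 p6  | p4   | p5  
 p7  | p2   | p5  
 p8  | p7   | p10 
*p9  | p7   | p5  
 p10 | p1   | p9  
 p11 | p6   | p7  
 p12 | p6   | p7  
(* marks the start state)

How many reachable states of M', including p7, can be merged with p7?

3

Reachable states from the start: {p1,p2,p3,p4,p5,p6,p7,p8,p9,p10,p11}. Unreachable: {p12} — drop them.
Start with accepting vs non-accepting: {p1,p2,p3,p4,p5,p6,p7,p8,p9} | {p10,p11}.
Split {p1,p2,p3,p4,p5,p6,p7,p8,p9} by δ(·,R) → {p1,p2,p3,p4,p6,p7,p9} and {p5,p8}.
Refine {p1,p2,p3,p4,p6,p7,p9} on symbol L: members go to different blocks, giving {p1,p2,p6,p7,p9} and {p3,p4}.
On input L, block {p1,p2,p6,p7,p9} splits into {p2,p7,p9} and {p1,p6}.
Refine {p5,p8} on symbol L: members go to different blocks, giving {p5} and {p8}.
The partition is now stable with 6 blocks: {p2,p7,p9} | {p10,p11} | {p5} | {p3,p4} | {p1,p6} | {p8}.
State p7 belongs to the block {p2,p7,p9}, which has 3 states.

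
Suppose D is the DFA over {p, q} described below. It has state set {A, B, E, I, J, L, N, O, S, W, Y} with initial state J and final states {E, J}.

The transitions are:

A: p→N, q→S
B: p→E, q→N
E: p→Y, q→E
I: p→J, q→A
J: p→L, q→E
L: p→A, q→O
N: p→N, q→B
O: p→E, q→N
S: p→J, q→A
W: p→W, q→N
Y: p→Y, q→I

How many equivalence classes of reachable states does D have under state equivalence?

States {W} cannot be reached from the start state, so discard them.
P0 = {E,J} | {A,B,I,L,N,O,S,Y}.
Split {A,B,I,L,N,O,S,Y} by δ(·,p) → {B,I,O,S} and {A,L,N,Y}.
Stable partition: {E,J} | {B,I,O,S} | {A,L,N,Y} — 3 equivalence classes.

3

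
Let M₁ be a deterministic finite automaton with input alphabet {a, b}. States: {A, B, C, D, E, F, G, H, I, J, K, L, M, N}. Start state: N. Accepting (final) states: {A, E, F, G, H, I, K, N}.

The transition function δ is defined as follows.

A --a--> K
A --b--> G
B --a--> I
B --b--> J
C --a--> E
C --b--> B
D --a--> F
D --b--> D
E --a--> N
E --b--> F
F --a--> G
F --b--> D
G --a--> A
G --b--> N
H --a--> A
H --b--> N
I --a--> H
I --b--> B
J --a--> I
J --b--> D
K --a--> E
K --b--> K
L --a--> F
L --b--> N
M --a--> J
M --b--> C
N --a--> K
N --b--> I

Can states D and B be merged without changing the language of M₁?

Yes

First remove the unreachable states {C,L,M}; 11 states remain.
Initial partition by acceptance: {A,E,F,G,H,I,K,N} | {B,D,J}.
Refine {A,E,F,G,H,I,K,N} on symbol b: members go to different blocks, giving {A,E,G,H,K,N} and {F,I}.
Split {A,E,G,H,K,N} by δ(·,b) → {A,G,H,K} and {E,N}.
On input a, block {A,G,H,K} splits into {A,G,H} and {K}.
On input a, block {A,G,H} splits into {G,H} and {A}.
Split {E,N} by δ(·,a) → {E} and {N}.
The partition is now stable with 7 blocks: {G,H} | {B,D,J} | {F,I} | {E} | {K} | {A} | {N}.
D and B lie in the same block of the stable partition, so they are equivalent — no string distinguishes them.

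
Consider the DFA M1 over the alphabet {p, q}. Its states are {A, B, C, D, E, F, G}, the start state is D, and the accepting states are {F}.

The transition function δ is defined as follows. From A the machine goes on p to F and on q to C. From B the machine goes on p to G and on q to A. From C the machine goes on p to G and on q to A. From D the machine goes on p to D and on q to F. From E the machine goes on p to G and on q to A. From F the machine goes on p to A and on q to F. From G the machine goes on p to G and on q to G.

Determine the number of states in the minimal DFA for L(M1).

First remove the unreachable states {B,E}; 5 states remain.
P0 = {F} | {A,C,D,G}.
Refine {A,C,D,G} on symbol p: members go to different blocks, giving {C,D,G} and {A}.
Refine {C,D,G} on symbol q: members go to different blocks, giving {C} and {D} and {G}.
The partition is now stable with 5 blocks: {F} | {C} | {A} | {D} | {G}.

5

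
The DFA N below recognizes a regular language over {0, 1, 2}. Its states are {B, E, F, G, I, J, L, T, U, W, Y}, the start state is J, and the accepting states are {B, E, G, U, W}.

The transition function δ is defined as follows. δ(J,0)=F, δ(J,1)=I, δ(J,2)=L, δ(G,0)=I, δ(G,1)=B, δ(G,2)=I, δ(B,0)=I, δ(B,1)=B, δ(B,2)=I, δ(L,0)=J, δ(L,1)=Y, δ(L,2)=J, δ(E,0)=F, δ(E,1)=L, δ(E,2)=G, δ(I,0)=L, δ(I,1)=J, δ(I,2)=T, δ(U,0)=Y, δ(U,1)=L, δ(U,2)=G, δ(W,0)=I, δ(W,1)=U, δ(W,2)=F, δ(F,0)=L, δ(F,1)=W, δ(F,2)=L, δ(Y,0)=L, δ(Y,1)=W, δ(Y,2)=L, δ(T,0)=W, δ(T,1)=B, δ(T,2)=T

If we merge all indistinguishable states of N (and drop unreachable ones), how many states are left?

States {E} cannot be reached from the start state, so discard them.
Start with accepting vs non-accepting: {B,G,U,W} | {F,I,J,L,T,Y}.
On input 1, block {B,G,U,W} splits into {B,G,W} and {U}.
Refine {B,G,W} on symbol 1: members go to different blocks, giving {B,G} and {W}.
Split {F,I,J,L,T,Y} by δ(·,0) → {F,I,J,L,Y} and {T}.
Split {F,I,J,L,Y} by δ(·,1) → {I,J,L} and {F,Y}.
Split {I,J,L} by δ(·,0) → {I,L} and {J}.
Split {I,L} by δ(·,0) → {L} and {I}.
Stable partition: {B,G} | {L} | {U} | {W} | {T} | {F,Y} | {J} | {I} — 8 equivalence classes.

8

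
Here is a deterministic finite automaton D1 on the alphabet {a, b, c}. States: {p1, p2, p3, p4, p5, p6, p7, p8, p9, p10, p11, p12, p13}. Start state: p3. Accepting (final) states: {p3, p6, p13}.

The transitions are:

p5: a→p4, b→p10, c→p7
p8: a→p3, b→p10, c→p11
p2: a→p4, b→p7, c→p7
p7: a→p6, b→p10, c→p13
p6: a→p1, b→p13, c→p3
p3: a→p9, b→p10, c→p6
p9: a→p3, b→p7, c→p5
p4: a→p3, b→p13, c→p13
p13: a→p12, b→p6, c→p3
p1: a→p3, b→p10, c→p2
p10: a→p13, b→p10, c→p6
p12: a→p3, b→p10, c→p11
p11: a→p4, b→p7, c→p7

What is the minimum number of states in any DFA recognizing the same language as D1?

6

States {p8} cannot be reached from the start state, so discard them.
P0 = {p3,p6,p13} | {p1,p2,p4,p5,p7,p9,p10,p11,p12}.
Refine {p3,p6,p13} on symbol b: members go to different blocks, giving {p6,p13} and {p3}.
On input a, block {p1,p2,p4,p5,p7,p9,p10,p11,p12} splits into {p1,p4,p9,p12} and {p2,p5,p11} and {p7,p10}.
Split {p1,p4,p9,p12} by δ(·,b) → {p1,p9,p12} and {p4}.
The partition is now stable with 6 blocks: {p6,p13} | {p1,p9,p12} | {p3} | {p2,p5,p11} | {p7,p10} | {p4}.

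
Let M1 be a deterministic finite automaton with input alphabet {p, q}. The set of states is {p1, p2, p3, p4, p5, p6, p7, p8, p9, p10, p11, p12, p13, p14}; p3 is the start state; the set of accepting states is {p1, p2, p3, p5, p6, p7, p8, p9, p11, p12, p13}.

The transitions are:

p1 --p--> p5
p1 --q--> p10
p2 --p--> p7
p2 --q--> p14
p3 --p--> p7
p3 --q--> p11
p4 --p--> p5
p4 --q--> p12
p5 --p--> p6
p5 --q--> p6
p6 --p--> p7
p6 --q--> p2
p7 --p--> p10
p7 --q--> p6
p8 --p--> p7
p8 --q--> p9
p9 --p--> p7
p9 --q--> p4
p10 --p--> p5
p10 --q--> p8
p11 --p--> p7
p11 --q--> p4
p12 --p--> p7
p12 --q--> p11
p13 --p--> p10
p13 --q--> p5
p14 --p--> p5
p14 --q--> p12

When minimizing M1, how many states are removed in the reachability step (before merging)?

No path from p3 leads to p1, p13; the other 12 states are all reachable.

2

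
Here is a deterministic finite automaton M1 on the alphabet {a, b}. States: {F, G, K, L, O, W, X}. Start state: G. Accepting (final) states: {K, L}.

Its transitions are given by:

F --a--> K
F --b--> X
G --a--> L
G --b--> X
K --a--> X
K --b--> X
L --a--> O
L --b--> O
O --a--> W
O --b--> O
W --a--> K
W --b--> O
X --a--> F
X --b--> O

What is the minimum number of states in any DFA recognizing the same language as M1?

All states are reachable from the start state.
Initial partition by acceptance: {K,L} | {F,G,O,W,X}.
Refine {F,G,O,W,X} on symbol a: members go to different blocks, giving {F,G,W} and {O,X}.
The partition is now stable with 3 blocks: {K,L} | {F,G,W} | {O,X}.

3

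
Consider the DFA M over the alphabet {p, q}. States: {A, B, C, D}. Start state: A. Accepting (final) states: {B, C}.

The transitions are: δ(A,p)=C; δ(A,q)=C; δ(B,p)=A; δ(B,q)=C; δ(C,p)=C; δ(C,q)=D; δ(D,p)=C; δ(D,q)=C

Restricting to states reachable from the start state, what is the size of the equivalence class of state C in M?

States {B} cannot be reached from the start state, so discard them.
P0 = {C} | {A,D}.
The partition is now stable with 2 blocks: {C} | {A,D}.
The equivalence class containing C is {C}, of size 1.

1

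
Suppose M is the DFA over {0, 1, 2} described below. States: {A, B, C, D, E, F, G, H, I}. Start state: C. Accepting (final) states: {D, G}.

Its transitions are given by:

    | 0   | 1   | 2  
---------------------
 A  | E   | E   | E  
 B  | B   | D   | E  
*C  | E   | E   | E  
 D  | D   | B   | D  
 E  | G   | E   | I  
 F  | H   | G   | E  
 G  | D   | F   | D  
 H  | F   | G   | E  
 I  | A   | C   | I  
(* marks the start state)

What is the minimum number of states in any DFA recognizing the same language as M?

5

Initial partition by acceptance: {D,G} | {A,B,C,E,F,H,I}.
Refine {A,B,C,E,F,H,I} on symbol 0: members go to different blocks, giving {A,B,C,F,H,I} and {E}.
Split {A,B,C,F,H,I} by δ(·,0) → {B,F,H,I} and {A,C}.
Split {B,F,H,I} by δ(·,0) → {B,F,H} and {I}.
No further refinement is possible. Final partition (5 blocks): {D,G} | {B,F,H} | {E} | {A,C} | {I}.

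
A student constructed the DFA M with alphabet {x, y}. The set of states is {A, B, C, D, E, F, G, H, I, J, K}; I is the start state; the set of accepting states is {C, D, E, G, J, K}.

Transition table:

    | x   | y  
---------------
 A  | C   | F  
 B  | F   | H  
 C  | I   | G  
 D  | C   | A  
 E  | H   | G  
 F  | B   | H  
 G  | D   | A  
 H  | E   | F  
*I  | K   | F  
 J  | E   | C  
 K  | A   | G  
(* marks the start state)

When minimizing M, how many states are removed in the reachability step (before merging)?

1

BFS from I reaches {A, B, C, D, E, F, G, H, I, K}; the 1 state(s) J are never visited.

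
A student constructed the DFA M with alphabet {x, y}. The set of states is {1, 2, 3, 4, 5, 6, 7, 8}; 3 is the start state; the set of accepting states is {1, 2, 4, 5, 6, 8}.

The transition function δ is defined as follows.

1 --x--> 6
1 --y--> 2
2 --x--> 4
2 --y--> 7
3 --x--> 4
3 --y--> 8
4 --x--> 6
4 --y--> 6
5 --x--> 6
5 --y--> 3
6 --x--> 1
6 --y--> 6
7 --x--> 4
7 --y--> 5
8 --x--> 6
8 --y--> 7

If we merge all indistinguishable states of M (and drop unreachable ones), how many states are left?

6

All states are reachable from the start state.
P0 = {1,2,4,5,6,8} | {3,7}.
Refine {1,2,4,5,6,8} on symbol y: members go to different blocks, giving {1,4,6} and {2,5,8}.
Split {1,4,6} by δ(·,y) → {4,6} and {1}.
Split {4,6} by δ(·,x) → {4} and {6}.
Refine {2,5,8} on symbol x: members go to different blocks, giving {5,8} and {2}.
No further refinement is possible. Final partition (6 blocks): {4} | {3,7} | {5,8} | {1} | {6} | {2}.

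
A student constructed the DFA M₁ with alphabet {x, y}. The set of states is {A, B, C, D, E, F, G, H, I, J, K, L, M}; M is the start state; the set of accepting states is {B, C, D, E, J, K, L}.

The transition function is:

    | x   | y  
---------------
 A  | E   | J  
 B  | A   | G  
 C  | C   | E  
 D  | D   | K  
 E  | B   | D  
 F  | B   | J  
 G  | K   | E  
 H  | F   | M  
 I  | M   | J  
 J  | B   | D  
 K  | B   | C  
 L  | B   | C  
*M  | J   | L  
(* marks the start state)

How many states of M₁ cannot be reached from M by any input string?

3

Starting at M and following transitions, the reachable set is {A, B, C, D, E, G, J, K, L, M}. That leaves F, H, I unreachable — 3 in total.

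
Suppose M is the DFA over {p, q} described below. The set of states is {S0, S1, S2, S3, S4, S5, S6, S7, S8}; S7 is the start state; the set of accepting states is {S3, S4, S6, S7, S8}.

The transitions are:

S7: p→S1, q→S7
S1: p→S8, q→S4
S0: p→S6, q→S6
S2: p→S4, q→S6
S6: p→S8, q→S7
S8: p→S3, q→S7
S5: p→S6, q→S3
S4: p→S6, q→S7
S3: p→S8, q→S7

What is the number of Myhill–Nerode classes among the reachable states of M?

First remove the unreachable states {S0,S2,S5}; 6 states remain.
Initial partition by acceptance: {S3,S4,S6,S7,S8} | {S1}.
Split {S3,S4,S6,S7,S8} by δ(·,p) → {S3,S4,S6,S8} and {S7}.
Stable partition: {S3,S4,S6,S8} | {S1} | {S7} — 3 equivalence classes.

3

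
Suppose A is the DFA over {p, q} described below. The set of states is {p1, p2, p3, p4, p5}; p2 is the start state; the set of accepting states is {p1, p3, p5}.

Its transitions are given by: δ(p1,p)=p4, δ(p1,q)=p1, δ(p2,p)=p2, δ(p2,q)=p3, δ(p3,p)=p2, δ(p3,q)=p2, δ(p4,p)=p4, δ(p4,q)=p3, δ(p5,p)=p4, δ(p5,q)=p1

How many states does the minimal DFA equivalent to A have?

States {p1,p4,p5} cannot be reached from the start state, so discard them.
Start with accepting vs non-accepting: {p3} | {p2}.
No further refinement is possible. Final partition (2 blocks): {p3} | {p2}.

2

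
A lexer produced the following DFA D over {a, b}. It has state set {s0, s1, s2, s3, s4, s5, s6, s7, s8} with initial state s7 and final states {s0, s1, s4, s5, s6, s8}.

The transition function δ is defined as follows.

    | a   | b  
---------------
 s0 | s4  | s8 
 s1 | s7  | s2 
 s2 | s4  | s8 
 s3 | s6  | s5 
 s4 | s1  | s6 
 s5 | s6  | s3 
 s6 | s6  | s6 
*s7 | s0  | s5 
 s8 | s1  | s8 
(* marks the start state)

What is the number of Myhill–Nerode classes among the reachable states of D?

9

All states are reachable from the start state.
P0 = {s0,s1,s4,s5,s6,s8} | {s2,s3,s7}.
Refine {s0,s1,s4,s5,s6,s8} on symbol a: members go to different blocks, giving {s0,s4,s5,s6,s8} and {s1}.
Refine {s0,s4,s5,s6,s8} on symbol a: members go to different blocks, giving {s0,s5,s6} and {s4,s8}.
Split {s0,s5,s6} by δ(·,a) → {s5,s6} and {s0}.
Refine {s5,s6} on symbol b: members go to different blocks, giving {s5} and {s6}.
Split {s2,s3,s7} by δ(·,a) → {s2} and {s3} and {s7}.
Split {s4,s8} by δ(·,b) → {s4} and {s8}.
No further refinement is possible. Final partition (9 blocks): {s5} | {s2} | {s1} | {s4} | {s0} | {s6} | {s3} | {s7} | {s8}.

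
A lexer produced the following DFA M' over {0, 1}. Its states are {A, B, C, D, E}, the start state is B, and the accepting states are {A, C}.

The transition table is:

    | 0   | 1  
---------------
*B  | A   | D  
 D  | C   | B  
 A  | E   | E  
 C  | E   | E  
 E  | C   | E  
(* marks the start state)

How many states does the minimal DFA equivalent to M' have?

2

Every state is reachable, so we keep all 5.
Initial partition by acceptance: {A,C} | {B,D,E}.
No further refinement is possible. Final partition (2 blocks): {A,C} | {B,D,E}.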